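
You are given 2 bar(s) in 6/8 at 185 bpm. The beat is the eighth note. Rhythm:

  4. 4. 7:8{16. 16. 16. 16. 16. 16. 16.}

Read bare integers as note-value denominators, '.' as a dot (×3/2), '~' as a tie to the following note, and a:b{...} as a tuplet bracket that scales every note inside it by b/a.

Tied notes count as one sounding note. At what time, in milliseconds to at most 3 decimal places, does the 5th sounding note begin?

note 5 onset = 54/7b = 2501.931ms

1. 0.0ms @ 0 + 972.973ms (3)
2. 972.973ms @ 3 + 972.973ms (3)
3. 1945.946ms @ 6 + 277.992ms (6/7)
4. 2223.938ms @ 48/7 + 277.992ms (6/7)
5. 2501.931ms @ 54/7 + 277.992ms (6/7)
6. 2779.923ms @ 60/7 + 277.992ms (6/7)
7. 3057.915ms @ 66/7 + 277.992ms (6/7)
8. 3335.907ms @ 72/7 + 277.992ms (6/7)
9. 3613.9ms @ 78/7 + 277.992ms (6/7)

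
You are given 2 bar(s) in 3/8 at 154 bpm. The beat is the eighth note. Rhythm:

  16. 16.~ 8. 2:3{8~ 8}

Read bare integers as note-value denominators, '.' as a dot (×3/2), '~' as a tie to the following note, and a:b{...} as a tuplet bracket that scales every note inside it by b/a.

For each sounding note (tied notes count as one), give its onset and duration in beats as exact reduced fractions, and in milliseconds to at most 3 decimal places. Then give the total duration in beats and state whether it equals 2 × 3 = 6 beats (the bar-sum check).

1) 0.0ms=0b +292.208ms=3/4b
2) 292.208ms=3/4b +876.623ms=9/4b
3) 1168.831ms=3b +1168.831ms=3b
Σ=6b of 6 (154bpm 3/8) — PASS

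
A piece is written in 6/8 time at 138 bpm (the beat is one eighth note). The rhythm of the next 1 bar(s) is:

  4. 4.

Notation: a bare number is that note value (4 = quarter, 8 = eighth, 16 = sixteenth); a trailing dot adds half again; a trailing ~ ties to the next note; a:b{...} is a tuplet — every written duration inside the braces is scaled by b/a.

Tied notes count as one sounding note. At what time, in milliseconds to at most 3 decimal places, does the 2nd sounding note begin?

note 2 onset = 3b = 1304.348ms

1. 0.0ms @ 0 + 1304.348ms (3)
2. 1304.348ms @ 3 + 1304.348ms (3)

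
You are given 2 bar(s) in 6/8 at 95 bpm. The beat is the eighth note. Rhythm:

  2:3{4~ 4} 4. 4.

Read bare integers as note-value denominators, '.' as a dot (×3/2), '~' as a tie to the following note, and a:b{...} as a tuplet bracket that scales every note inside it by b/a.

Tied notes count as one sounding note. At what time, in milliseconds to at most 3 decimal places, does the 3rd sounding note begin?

1. 0.0ms @ 0 + 3789.474ms (6)
2. 3789.474ms @ 6 + 1894.737ms (3)
3. 5684.211ms @ 9 + 1894.737ms (3)

note 3 onset = 9b = 5684.211ms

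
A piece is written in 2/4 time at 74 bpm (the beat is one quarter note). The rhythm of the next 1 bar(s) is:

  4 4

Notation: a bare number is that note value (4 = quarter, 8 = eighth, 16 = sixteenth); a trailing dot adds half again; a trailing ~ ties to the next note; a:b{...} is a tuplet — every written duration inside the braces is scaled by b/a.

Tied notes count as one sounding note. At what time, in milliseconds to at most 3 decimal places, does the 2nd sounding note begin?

note 2 onset = 1b = 810.811ms

1. 0.0ms @ 0 + 810.811ms (1)
2. 810.811ms @ 1 + 810.811ms (1)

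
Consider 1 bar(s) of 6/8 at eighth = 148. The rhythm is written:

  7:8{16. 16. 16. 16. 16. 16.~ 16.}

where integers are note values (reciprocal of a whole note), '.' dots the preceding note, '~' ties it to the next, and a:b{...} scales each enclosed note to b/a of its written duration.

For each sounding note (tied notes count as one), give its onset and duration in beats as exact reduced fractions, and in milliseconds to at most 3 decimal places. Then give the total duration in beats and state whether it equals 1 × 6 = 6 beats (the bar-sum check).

1) 0.0ms=0b +347.49ms=6/7b
2) 347.49ms=6/7b +347.49ms=6/7b
3) 694.981ms=12/7b +347.49ms=6/7b
4) 1042.471ms=18/7b +347.49ms=6/7b
5) 1389.961ms=24/7b +347.49ms=6/7b
6) 1737.452ms=30/7b +694.981ms=12/7b
Σ=6b of 6 (148bpm 6/8) — PASS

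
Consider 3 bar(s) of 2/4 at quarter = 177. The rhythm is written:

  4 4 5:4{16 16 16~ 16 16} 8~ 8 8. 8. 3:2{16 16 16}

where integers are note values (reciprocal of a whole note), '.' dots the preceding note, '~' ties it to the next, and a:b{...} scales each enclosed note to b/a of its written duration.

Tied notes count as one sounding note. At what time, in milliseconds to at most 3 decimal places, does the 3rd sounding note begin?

note 3 onset = 2b = 677.966ms

1. 0.0ms @ 0 + 338.983ms (1)
2. 338.983ms @ 1 + 338.983ms (1)
3. 677.966ms @ 2 + 67.797ms (1/5)
4. 745.763ms @ 11/5 + 67.797ms (1/5)
5. 813.559ms @ 12/5 + 135.593ms (2/5)
6. 949.153ms @ 14/5 + 67.797ms (1/5)
7. 1016.949ms @ 3 + 338.983ms (1)
8. 1355.932ms @ 4 + 254.237ms (3/4)
9. 1610.169ms @ 19/4 + 254.237ms (3/4)
10. 1864.407ms @ 11/2 + 56.497ms (1/6)
11. 1920.904ms @ 17/3 + 56.497ms (1/6)
12. 1977.401ms @ 35/6 + 56.497ms (1/6)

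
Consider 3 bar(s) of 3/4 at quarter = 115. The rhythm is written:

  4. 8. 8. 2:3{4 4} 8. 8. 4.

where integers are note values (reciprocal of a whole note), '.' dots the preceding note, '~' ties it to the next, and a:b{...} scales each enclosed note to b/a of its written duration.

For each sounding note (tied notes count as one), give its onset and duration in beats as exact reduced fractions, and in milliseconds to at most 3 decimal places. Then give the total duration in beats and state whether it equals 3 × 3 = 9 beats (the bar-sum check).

1) 0.0ms=0b +782.609ms=3/2b
2) 782.609ms=3/2b +391.304ms=3/4b
3) 1173.913ms=9/4b +391.304ms=3/4b
4) 1565.217ms=3b +782.609ms=3/2b
5) 2347.826ms=9/2b +782.609ms=3/2b
6) 3130.435ms=6b +391.304ms=3/4b
7) 3521.739ms=27/4b +391.304ms=3/4b
8) 3913.043ms=15/2b +782.609ms=3/2b
Σ=9b of 9 (115bpm 3/4) — PASS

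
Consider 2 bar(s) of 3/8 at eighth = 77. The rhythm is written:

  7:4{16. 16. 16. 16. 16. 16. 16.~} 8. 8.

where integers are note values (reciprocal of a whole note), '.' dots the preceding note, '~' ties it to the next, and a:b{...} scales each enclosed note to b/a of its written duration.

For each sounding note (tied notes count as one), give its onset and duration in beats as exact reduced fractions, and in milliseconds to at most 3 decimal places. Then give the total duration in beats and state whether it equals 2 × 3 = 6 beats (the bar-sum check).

1) 0.0ms=0b +333.952ms=3/7b
2) 333.952ms=3/7b +333.952ms=3/7b
3) 667.904ms=6/7b +333.952ms=3/7b
4) 1001.855ms=9/7b +333.952ms=3/7b
5) 1335.807ms=12/7b +333.952ms=3/7b
6) 1669.759ms=15/7b +333.952ms=3/7b
7) 2003.711ms=18/7b +1502.783ms=27/14b
8) 3506.494ms=9/2b +1168.831ms=3/2b
Σ=6b of 6 (77bpm 3/8) — PASS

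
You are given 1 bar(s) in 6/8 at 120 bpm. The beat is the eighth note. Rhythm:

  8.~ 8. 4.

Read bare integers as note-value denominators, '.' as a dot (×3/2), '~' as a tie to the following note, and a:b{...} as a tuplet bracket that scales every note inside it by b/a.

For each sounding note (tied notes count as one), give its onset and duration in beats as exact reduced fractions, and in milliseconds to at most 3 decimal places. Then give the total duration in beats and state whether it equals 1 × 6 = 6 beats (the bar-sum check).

1) 0.0ms=0b +1500.0ms=3b
2) 1500.0ms=3b +1500.0ms=3b
Σ=6b of 6 (120bpm 6/8) — PASS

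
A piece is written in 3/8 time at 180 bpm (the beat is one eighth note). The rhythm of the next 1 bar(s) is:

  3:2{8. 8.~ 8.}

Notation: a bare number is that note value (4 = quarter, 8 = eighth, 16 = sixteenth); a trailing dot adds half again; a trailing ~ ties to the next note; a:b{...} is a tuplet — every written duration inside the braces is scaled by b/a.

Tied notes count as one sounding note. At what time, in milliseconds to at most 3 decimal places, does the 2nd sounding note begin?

1. 0.0ms @ 0 + 333.333ms (1)
2. 333.333ms @ 1 + 666.667ms (2)

note 2 onset = 1b = 333.333ms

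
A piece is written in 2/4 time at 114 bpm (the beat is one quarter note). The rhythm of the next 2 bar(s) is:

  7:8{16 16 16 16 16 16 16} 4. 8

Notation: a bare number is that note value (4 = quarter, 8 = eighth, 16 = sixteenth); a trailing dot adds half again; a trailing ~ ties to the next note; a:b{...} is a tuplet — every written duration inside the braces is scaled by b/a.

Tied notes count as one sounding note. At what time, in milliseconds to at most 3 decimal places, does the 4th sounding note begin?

note 4 onset = 6/7b = 451.128ms

1. 0.0ms @ 0 + 150.376ms (2/7)
2. 150.376ms @ 2/7 + 150.376ms (2/7)
3. 300.752ms @ 4/7 + 150.376ms (2/7)
4. 451.128ms @ 6/7 + 150.376ms (2/7)
5. 601.504ms @ 8/7 + 150.376ms (2/7)
6. 751.88ms @ 10/7 + 150.376ms (2/7)
7. 902.256ms @ 12/7 + 150.376ms (2/7)
8. 1052.632ms @ 2 + 789.474ms (3/2)
9. 1842.105ms @ 7/2 + 263.158ms (1/2)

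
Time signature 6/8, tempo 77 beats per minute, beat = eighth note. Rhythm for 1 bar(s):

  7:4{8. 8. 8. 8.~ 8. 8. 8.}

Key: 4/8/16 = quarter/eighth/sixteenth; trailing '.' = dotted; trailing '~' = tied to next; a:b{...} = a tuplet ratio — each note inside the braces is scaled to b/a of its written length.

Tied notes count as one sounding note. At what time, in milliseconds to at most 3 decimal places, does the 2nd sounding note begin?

note 2 onset = 6/7b = 667.904ms

1. 0.0ms @ 0 + 667.904ms (6/7)
2. 667.904ms @ 6/7 + 667.904ms (6/7)
3. 1335.807ms @ 12/7 + 667.904ms (6/7)
4. 2003.711ms @ 18/7 + 1335.807ms (12/7)
5. 3339.518ms @ 30/7 + 667.904ms (6/7)
6. 4007.421ms @ 36/7 + 667.904ms (6/7)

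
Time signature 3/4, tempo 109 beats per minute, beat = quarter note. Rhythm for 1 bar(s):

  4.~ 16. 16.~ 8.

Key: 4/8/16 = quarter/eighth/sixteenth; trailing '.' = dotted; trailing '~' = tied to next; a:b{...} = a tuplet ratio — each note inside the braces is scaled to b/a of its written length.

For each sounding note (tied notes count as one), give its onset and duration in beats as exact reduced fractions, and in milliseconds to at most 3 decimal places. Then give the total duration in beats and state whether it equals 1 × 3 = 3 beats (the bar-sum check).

1) 0.0ms=0b +1032.11ms=15/8b
2) 1032.11ms=15/8b +619.266ms=9/8b
Σ=3b of 3 (109bpm 3/4) — PASS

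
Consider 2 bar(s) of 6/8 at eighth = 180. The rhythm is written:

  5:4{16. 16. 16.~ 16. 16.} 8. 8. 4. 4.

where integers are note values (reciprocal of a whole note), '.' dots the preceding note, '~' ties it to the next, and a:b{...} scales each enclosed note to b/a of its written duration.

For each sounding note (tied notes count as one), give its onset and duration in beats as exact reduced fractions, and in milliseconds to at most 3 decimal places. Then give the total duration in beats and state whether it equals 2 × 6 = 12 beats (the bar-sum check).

1) 0.0ms=0b +200.0ms=3/5b
2) 200.0ms=3/5b +200.0ms=3/5b
3) 400.0ms=6/5b +400.0ms=6/5b
4) 800.0ms=12/5b +200.0ms=3/5b
5) 1000.0ms=3b +500.0ms=3/2b
6) 1500.0ms=9/2b +500.0ms=3/2b
7) 2000.0ms=6b +1000.0ms=3b
8) 3000.0ms=9b +1000.0ms=3b
Σ=12b of 12 (180bpm 6/8) — PASS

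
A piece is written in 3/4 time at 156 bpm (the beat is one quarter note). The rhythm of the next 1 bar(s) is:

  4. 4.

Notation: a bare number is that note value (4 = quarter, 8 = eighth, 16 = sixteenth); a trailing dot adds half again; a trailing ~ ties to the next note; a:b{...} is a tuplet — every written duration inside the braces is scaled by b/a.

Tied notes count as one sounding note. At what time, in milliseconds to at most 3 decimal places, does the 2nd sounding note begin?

note 2 onset = 3/2b = 576.923ms

1. 0.0ms @ 0 + 576.923ms (3/2)
2. 576.923ms @ 3/2 + 576.923ms (3/2)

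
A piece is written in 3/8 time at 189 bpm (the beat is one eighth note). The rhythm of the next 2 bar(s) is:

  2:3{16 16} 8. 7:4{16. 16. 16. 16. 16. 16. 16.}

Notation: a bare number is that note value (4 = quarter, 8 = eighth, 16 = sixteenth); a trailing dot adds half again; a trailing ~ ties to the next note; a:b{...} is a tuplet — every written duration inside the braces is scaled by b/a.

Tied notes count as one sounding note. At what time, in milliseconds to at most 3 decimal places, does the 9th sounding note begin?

1. 0.0ms @ 0 + 238.095ms (3/4)
2. 238.095ms @ 3/4 + 238.095ms (3/4)
3. 476.19ms @ 3/2 + 476.19ms (3/2)
4. 952.381ms @ 3 + 136.054ms (3/7)
5. 1088.435ms @ 24/7 + 136.054ms (3/7)
6. 1224.49ms @ 27/7 + 136.054ms (3/7)
7. 1360.544ms @ 30/7 + 136.054ms (3/7)
8. 1496.599ms @ 33/7 + 136.054ms (3/7)
9. 1632.653ms @ 36/7 + 136.054ms (3/7)
10. 1768.707ms @ 39/7 + 136.054ms (3/7)

note 9 onset = 36/7b = 1632.653ms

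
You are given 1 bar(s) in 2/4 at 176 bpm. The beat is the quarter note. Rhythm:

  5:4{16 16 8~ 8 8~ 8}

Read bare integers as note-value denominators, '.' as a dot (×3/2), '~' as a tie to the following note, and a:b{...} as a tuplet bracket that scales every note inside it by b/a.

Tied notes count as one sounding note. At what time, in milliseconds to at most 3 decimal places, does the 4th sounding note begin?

note 4 onset = 6/5b = 409.091ms

1. 0.0ms @ 0 + 68.182ms (1/5)
2. 68.182ms @ 1/5 + 68.182ms (1/5)
3. 136.364ms @ 2/5 + 272.727ms (4/5)
4. 409.091ms @ 6/5 + 272.727ms (4/5)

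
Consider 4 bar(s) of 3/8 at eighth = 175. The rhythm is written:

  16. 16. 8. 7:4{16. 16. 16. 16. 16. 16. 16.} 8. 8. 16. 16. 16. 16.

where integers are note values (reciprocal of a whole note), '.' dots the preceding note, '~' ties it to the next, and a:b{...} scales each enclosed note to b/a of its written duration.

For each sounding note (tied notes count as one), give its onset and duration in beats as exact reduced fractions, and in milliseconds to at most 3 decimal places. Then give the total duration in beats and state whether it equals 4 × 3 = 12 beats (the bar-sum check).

1) 0.0ms=0b +257.143ms=3/4b
2) 257.143ms=3/4b +257.143ms=3/4b
3) 514.286ms=3/2b +514.286ms=3/2b
4) 1028.571ms=3b +146.939ms=3/7b
5) 1175.51ms=24/7b +146.939ms=3/7b
6) 1322.449ms=27/7b +146.939ms=3/7b
7) 1469.388ms=30/7b +146.939ms=3/7b
8) 1616.327ms=33/7b +146.939ms=3/7b
9) 1763.265ms=36/7b +146.939ms=3/7b
10) 1910.204ms=39/7b +146.939ms=3/7b
11) 2057.143ms=6b +514.286ms=3/2b
12) 2571.429ms=15/2b +514.286ms=3/2b
13) 3085.714ms=9b +257.143ms=3/4b
14) 3342.857ms=39/4b +257.143ms=3/4b
15) 3600.0ms=21/2b +257.143ms=3/4b
16) 3857.143ms=45/4b +257.143ms=3/4b
Σ=12b of 12 (175bpm 3/8) — PASS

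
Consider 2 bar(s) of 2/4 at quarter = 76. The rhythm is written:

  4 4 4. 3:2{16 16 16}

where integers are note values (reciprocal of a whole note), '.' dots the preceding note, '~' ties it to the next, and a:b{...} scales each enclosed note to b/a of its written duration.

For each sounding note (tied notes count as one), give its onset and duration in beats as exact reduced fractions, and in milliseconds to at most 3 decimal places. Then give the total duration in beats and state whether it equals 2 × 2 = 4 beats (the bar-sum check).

1) 0.0ms=0b +789.474ms=1b
2) 789.474ms=1b +789.474ms=1b
3) 1578.947ms=2b +1184.211ms=3/2b
4) 2763.158ms=7/2b +131.579ms=1/6b
5) 2894.737ms=11/3b +131.579ms=1/6b
6) 3026.316ms=23/6b +131.579ms=1/6b
Σ=4b of 4 (76bpm 2/4) — PASS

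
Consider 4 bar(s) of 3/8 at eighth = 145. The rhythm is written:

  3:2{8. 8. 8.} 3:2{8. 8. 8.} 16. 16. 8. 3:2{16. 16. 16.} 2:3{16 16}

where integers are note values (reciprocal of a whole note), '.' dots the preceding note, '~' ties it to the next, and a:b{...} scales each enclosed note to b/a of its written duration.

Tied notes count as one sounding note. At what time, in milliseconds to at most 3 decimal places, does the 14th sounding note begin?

note 14 onset = 45/4b = 4655.172ms

1. 0.0ms @ 0 + 413.793ms (1)
2. 413.793ms @ 1 + 413.793ms (1)
3. 827.586ms @ 2 + 413.793ms (1)
4. 1241.379ms @ 3 + 413.793ms (1)
5. 1655.172ms @ 4 + 413.793ms (1)
6. 2068.966ms @ 5 + 413.793ms (1)
7. 2482.759ms @ 6 + 310.345ms (3/4)
8. 2793.103ms @ 27/4 + 310.345ms (3/4)
9. 3103.448ms @ 15/2 + 620.69ms (3/2)
10. 3724.138ms @ 9 + 206.897ms (1/2)
11. 3931.034ms @ 19/2 + 206.897ms (1/2)
12. 4137.931ms @ 10 + 206.897ms (1/2)
13. 4344.828ms @ 21/2 + 310.345ms (3/4)
14. 4655.172ms @ 45/4 + 310.345ms (3/4)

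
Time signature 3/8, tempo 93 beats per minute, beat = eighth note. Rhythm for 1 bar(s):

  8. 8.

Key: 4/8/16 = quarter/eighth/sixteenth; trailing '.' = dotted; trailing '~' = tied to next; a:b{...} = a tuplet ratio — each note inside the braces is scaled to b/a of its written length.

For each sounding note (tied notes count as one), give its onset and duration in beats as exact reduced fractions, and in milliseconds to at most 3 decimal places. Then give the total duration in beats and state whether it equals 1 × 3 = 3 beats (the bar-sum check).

1) 0.0ms=0b +967.742ms=3/2b
2) 967.742ms=3/2b +967.742ms=3/2b
Σ=3b of 3 (93bpm 3/8) — PASS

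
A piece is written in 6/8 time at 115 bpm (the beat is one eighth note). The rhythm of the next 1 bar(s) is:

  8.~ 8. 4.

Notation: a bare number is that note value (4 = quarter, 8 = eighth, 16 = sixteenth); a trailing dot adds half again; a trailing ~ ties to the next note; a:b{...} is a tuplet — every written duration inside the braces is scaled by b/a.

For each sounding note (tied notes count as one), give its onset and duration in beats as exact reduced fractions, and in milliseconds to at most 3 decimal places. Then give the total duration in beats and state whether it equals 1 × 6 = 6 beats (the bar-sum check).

1) 0.0ms=0b +1565.217ms=3b
2) 1565.217ms=3b +1565.217ms=3b
Σ=6b of 6 (115bpm 6/8) — PASS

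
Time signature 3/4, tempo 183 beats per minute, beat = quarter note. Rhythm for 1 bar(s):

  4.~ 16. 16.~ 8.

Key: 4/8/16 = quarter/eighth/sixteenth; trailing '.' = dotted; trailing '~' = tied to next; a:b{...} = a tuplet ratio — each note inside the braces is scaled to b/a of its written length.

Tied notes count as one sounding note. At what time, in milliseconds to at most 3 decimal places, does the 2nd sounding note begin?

note 2 onset = 15/8b = 614.754ms

1. 0.0ms @ 0 + 614.754ms (15/8)
2. 614.754ms @ 15/8 + 368.852ms (9/8)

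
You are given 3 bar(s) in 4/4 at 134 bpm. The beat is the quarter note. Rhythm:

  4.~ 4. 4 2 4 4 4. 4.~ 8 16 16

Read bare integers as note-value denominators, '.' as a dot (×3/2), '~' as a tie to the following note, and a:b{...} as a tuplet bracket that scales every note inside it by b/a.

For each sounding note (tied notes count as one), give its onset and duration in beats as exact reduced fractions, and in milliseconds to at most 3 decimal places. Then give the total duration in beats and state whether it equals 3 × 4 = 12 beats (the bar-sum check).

1) 0.0ms=0b +1343.284ms=3b
2) 1343.284ms=3b +447.761ms=1b
3) 1791.045ms=4b +895.522ms=2b
4) 2686.567ms=6b +447.761ms=1b
5) 3134.328ms=7b +447.761ms=1b
6) 3582.09ms=8b +671.642ms=3/2b
7) 4253.731ms=19/2b +895.522ms=2b
8) 5149.254ms=23/2b +111.94ms=1/4b
9) 5261.194ms=47/4b +111.94ms=1/4b
Σ=12b of 12 (134bpm 4/4) — PASS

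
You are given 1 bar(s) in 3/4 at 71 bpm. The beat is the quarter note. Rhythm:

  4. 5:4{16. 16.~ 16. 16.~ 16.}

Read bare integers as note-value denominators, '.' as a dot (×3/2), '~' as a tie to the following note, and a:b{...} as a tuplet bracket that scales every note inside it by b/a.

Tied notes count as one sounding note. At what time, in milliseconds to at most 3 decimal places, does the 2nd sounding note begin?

note 2 onset = 3/2b = 1267.606ms

1. 0.0ms @ 0 + 1267.606ms (3/2)
2. 1267.606ms @ 3/2 + 253.521ms (3/10)
3. 1521.127ms @ 9/5 + 507.042ms (3/5)
4. 2028.169ms @ 12/5 + 507.042ms (3/5)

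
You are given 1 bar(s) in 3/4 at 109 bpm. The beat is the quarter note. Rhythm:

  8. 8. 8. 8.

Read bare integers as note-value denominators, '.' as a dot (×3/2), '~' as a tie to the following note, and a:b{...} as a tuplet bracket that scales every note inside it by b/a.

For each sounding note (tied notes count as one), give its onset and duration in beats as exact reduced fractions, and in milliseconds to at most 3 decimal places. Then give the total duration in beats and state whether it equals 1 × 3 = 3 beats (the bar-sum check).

1) 0.0ms=0b +412.844ms=3/4b
2) 412.844ms=3/4b +412.844ms=3/4b
3) 825.688ms=3/2b +412.844ms=3/4b
4) 1238.532ms=9/4b +412.844ms=3/4b
Σ=3b of 3 (109bpm 3/4) — PASS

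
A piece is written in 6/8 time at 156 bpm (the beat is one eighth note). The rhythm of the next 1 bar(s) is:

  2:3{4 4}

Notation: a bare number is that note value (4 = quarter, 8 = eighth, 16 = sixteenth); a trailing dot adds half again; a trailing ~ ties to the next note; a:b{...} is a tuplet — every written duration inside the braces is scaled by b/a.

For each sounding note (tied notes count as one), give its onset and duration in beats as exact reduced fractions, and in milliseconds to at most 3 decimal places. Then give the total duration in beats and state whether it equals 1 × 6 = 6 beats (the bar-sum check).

1) 0.0ms=0b +1153.846ms=3b
2) 1153.846ms=3b +1153.846ms=3b
Σ=6b of 6 (156bpm 6/8) — PASS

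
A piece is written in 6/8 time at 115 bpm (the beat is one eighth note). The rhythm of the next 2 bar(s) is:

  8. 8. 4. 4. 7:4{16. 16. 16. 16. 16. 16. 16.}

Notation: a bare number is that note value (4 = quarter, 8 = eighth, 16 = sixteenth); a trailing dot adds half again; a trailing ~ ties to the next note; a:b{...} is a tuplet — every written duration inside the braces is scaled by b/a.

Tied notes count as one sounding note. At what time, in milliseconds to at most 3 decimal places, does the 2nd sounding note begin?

1. 0.0ms @ 0 + 782.609ms (3/2)
2. 782.609ms @ 3/2 + 782.609ms (3/2)
3. 1565.217ms @ 3 + 1565.217ms (3)
4. 3130.435ms @ 6 + 1565.217ms (3)
5. 4695.652ms @ 9 + 223.602ms (3/7)
6. 4919.255ms @ 66/7 + 223.602ms (3/7)
7. 5142.857ms @ 69/7 + 223.602ms (3/7)
8. 5366.46ms @ 72/7 + 223.602ms (3/7)
9. 5590.062ms @ 75/7 + 223.602ms (3/7)
10. 5813.665ms @ 78/7 + 223.602ms (3/7)
11. 6037.267ms @ 81/7 + 223.602ms (3/7)

note 2 onset = 3/2b = 782.609ms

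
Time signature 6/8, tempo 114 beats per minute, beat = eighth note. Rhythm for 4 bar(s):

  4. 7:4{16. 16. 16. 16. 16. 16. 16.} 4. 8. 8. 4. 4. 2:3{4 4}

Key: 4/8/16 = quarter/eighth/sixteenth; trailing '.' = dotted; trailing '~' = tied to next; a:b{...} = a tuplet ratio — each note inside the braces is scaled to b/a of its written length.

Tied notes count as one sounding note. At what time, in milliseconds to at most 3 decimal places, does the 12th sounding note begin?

1. 0.0ms @ 0 + 1578.947ms (3)
2. 1578.947ms @ 3 + 225.564ms (3/7)
3. 1804.511ms @ 24/7 + 225.564ms (3/7)
4. 2030.075ms @ 27/7 + 225.564ms (3/7)
5. 2255.639ms @ 30/7 + 225.564ms (3/7)
6. 2481.203ms @ 33/7 + 225.564ms (3/7)
7. 2706.767ms @ 36/7 + 225.564ms (3/7)
8. 2932.331ms @ 39/7 + 225.564ms (3/7)
9. 3157.895ms @ 6 + 1578.947ms (3)
10. 4736.842ms @ 9 + 789.474ms (3/2)
11. 5526.316ms @ 21/2 + 789.474ms (3/2)
12. 6315.789ms @ 12 + 1578.947ms (3)
13. 7894.737ms @ 15 + 1578.947ms (3)
14. 9473.684ms @ 18 + 1578.947ms (3)
15. 11052.632ms @ 21 + 1578.947ms (3)

note 12 onset = 12b = 6315.789ms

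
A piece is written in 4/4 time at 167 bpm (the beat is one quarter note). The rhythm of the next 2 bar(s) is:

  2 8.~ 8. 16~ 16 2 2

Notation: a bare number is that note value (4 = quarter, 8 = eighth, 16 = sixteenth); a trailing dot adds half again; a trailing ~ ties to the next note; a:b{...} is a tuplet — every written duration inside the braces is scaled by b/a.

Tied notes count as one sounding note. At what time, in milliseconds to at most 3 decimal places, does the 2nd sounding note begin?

1. 0.0ms @ 0 + 718.563ms (2)
2. 718.563ms @ 2 + 538.922ms (3/2)
3. 1257.485ms @ 7/2 + 179.641ms (1/2)
4. 1437.126ms @ 4 + 718.563ms (2)
5. 2155.689ms @ 6 + 718.563ms (2)

note 2 onset = 2b = 718.563ms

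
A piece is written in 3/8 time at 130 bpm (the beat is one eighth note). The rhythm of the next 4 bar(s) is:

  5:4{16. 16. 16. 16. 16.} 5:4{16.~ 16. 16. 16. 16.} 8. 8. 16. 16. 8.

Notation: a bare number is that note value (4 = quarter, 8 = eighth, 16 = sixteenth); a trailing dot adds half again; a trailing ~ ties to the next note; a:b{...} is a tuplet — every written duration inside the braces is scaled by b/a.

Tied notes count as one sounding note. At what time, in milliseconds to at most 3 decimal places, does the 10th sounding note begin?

1. 0.0ms @ 0 + 276.923ms (3/5)
2. 276.923ms @ 3/5 + 276.923ms (3/5)
3. 553.846ms @ 6/5 + 276.923ms (3/5)
4. 830.769ms @ 9/5 + 276.923ms (3/5)
5. 1107.692ms @ 12/5 + 276.923ms (3/5)
6. 1384.615ms @ 3 + 553.846ms (6/5)
7. 1938.462ms @ 21/5 + 276.923ms (3/5)
8. 2215.385ms @ 24/5 + 276.923ms (3/5)
9. 2492.308ms @ 27/5 + 276.923ms (3/5)
10. 2769.231ms @ 6 + 692.308ms (3/2)
11. 3461.538ms @ 15/2 + 692.308ms (3/2)
12. 4153.846ms @ 9 + 346.154ms (3/4)
13. 4500.0ms @ 39/4 + 346.154ms (3/4)
14. 4846.154ms @ 21/2 + 692.308ms (3/2)

note 10 onset = 6b = 2769.231ms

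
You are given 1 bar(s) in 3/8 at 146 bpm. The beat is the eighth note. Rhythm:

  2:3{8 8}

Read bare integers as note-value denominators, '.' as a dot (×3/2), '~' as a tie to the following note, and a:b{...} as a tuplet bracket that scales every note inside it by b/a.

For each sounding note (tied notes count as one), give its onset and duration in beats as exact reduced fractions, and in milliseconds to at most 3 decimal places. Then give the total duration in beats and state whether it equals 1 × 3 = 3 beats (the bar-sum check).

1) 0.0ms=0b +616.438ms=3/2b
2) 616.438ms=3/2b +616.438ms=3/2b
Σ=3b of 3 (146bpm 3/8) — PASS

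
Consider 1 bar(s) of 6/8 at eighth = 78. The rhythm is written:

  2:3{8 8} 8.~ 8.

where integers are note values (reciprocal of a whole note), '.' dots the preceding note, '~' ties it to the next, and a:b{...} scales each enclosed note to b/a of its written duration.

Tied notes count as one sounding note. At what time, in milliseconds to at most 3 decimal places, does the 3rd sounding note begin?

note 3 onset = 3b = 2307.692ms

1. 0.0ms @ 0 + 1153.846ms (3/2)
2. 1153.846ms @ 3/2 + 1153.846ms (3/2)
3. 2307.692ms @ 3 + 2307.692ms (3)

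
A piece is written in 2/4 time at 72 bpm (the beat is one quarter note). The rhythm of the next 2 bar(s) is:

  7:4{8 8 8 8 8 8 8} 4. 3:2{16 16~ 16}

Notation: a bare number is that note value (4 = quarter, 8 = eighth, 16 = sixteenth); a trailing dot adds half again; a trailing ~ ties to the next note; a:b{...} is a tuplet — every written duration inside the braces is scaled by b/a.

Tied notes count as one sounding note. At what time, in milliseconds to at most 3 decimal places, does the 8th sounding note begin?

1. 0.0ms @ 0 + 238.095ms (2/7)
2. 238.095ms @ 2/7 + 238.095ms (2/7)
3. 476.19ms @ 4/7 + 238.095ms (2/7)
4. 714.286ms @ 6/7 + 238.095ms (2/7)
5. 952.381ms @ 8/7 + 238.095ms (2/7)
6. 1190.476ms @ 10/7 + 238.095ms (2/7)
7. 1428.571ms @ 12/7 + 238.095ms (2/7)
8. 1666.667ms @ 2 + 1250.0ms (3/2)
9. 2916.667ms @ 7/2 + 138.889ms (1/6)
10. 3055.556ms @ 11/3 + 277.778ms (1/3)

note 8 onset = 2b = 1666.667ms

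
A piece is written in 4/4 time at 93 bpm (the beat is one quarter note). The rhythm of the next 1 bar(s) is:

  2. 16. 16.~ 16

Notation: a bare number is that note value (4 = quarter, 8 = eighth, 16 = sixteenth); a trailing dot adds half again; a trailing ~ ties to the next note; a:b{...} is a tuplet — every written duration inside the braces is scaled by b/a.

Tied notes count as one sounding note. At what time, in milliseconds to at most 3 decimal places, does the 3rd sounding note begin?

note 3 onset = 27/8b = 2177.419ms

1. 0.0ms @ 0 + 1935.484ms (3)
2. 1935.484ms @ 3 + 241.935ms (3/8)
3. 2177.419ms @ 27/8 + 403.226ms (5/8)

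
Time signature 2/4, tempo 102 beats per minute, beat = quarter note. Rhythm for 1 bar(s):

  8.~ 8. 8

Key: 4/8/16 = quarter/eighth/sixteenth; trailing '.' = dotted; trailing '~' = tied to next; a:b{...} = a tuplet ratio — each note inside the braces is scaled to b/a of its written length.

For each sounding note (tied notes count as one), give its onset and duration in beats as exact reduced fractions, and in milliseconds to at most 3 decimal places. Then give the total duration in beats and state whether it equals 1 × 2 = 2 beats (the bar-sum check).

1) 0.0ms=0b +882.353ms=3/2b
2) 882.353ms=3/2b +294.118ms=1/2b
Σ=2b of 2 (102bpm 2/4) — PASS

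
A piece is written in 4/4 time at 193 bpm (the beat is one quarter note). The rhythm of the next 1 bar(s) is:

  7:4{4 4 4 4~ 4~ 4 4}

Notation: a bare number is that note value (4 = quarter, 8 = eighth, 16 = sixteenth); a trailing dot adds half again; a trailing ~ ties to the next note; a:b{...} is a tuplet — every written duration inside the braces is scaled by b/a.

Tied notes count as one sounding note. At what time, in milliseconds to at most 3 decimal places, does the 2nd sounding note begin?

note 2 onset = 4/7b = 177.646ms

1. 0.0ms @ 0 + 177.646ms (4/7)
2. 177.646ms @ 4/7 + 177.646ms (4/7)
3. 355.292ms @ 8/7 + 177.646ms (4/7)
4. 532.939ms @ 12/7 + 532.939ms (12/7)
5. 1065.877ms @ 24/7 + 177.646ms (4/7)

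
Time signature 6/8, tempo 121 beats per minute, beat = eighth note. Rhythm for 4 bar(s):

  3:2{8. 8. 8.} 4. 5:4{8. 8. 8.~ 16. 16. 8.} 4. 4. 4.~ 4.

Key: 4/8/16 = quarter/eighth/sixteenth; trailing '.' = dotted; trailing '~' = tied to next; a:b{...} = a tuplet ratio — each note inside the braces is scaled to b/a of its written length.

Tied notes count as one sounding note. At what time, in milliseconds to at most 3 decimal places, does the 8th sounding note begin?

note 8 onset = 51/5b = 5057.851ms

1. 0.0ms @ 0 + 495.868ms (1)
2. 495.868ms @ 1 + 495.868ms (1)
3. 991.736ms @ 2 + 495.868ms (1)
4. 1487.603ms @ 3 + 1487.603ms (3)
5. 2975.207ms @ 6 + 595.041ms (6/5)
6. 3570.248ms @ 36/5 + 595.041ms (6/5)
7. 4165.289ms @ 42/5 + 892.562ms (9/5)
8. 5057.851ms @ 51/5 + 297.521ms (3/5)
9. 5355.372ms @ 54/5 + 595.041ms (6/5)
10. 5950.413ms @ 12 + 1487.603ms (3)
11. 7438.017ms @ 15 + 1487.603ms (3)
12. 8925.62ms @ 18 + 2975.207ms (6)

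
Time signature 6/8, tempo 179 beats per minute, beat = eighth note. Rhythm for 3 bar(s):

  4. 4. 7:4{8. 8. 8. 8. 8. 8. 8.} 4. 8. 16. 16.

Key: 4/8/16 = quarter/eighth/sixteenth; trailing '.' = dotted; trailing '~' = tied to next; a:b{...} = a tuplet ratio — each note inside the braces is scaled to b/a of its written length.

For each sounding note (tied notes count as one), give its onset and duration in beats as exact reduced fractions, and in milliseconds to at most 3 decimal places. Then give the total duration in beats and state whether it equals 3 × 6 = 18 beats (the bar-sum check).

1) 0.0ms=0b +1005.587ms=3b
2) 1005.587ms=3b +1005.587ms=3b
3) 2011.173ms=6b +287.31ms=6/7b
4) 2298.484ms=48/7b +287.31ms=6/7b
5) 2585.794ms=54/7b +287.31ms=6/7b
6) 2873.105ms=60/7b +287.31ms=6/7b
7) 3160.415ms=66/7b +287.31ms=6/7b
8) 3447.725ms=72/7b +287.31ms=6/7b
9) 3735.036ms=78/7b +287.31ms=6/7b
10) 4022.346ms=12b +1005.587ms=3b
11) 5027.933ms=15b +502.793ms=3/2b
12) 5530.726ms=33/2b +251.397ms=3/4b
13) 5782.123ms=69/4b +251.397ms=3/4b
Σ=18b of 18 (179bpm 6/8) — PASS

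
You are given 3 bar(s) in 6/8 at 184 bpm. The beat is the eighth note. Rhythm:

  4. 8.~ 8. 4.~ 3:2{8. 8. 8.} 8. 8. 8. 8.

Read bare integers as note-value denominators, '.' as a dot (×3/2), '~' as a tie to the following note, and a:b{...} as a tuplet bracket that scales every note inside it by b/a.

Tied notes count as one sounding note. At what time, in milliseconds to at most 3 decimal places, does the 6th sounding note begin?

1. 0.0ms @ 0 + 978.261ms (3)
2. 978.261ms @ 3 + 978.261ms (3)
3. 1956.522ms @ 6 + 1304.348ms (4)
4. 3260.87ms @ 10 + 326.087ms (1)
5. 3586.957ms @ 11 + 326.087ms (1)
6. 3913.043ms @ 12 + 489.13ms (3/2)
7. 4402.174ms @ 27/2 + 489.13ms (3/2)
8. 4891.304ms @ 15 + 489.13ms (3/2)
9. 5380.435ms @ 33/2 + 489.13ms (3/2)

note 6 onset = 12b = 3913.043ms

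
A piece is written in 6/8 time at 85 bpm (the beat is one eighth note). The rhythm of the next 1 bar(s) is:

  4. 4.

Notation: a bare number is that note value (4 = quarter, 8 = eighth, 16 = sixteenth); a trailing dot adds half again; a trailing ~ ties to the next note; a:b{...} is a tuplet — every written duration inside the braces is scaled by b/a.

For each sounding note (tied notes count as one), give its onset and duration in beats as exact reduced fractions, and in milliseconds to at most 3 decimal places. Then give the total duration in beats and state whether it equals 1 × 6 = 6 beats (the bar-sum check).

1) 0.0ms=0b +2117.647ms=3b
2) 2117.647ms=3b +2117.647ms=3b
Σ=6b of 6 (85bpm 6/8) — PASS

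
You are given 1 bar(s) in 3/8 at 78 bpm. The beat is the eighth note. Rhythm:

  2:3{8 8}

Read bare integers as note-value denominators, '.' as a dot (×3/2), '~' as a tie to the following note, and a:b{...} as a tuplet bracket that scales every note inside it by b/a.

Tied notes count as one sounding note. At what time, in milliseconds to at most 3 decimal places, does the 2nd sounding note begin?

note 2 onset = 3/2b = 1153.846ms

1. 0.0ms @ 0 + 1153.846ms (3/2)
2. 1153.846ms @ 3/2 + 1153.846ms (3/2)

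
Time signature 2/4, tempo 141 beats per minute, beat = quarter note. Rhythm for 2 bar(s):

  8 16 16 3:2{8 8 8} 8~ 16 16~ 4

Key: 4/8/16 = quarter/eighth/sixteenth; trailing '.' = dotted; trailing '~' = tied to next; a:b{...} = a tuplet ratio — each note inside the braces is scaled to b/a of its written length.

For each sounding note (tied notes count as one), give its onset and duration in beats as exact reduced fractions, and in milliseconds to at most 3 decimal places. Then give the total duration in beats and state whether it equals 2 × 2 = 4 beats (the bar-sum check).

1) 0.0ms=0b +212.766ms=1/2b
2) 212.766ms=1/2b +106.383ms=1/4b
3) 319.149ms=3/4b +106.383ms=1/4b
4) 425.532ms=1b +141.844ms=1/3b
5) 567.376ms=4/3b +141.844ms=1/3b
6) 709.22ms=5/3b +141.844ms=1/3b
7) 851.064ms=2b +319.149ms=3/4b
8) 1170.213ms=11/4b +531.915ms=5/4b
Σ=4b of 4 (141bpm 2/4) — PASS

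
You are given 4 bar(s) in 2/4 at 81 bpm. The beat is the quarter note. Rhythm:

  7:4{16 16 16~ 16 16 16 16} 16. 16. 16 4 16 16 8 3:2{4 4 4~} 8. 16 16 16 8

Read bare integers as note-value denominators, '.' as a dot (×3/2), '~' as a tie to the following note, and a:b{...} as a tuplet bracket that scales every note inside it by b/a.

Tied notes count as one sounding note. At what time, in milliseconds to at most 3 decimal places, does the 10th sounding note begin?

note 10 onset = 2b = 1481.481ms

1. 0.0ms @ 0 + 105.82ms (1/7)
2. 105.82ms @ 1/7 + 105.82ms (1/7)
3. 211.64ms @ 2/7 + 211.64ms (2/7)
4. 423.28ms @ 4/7 + 105.82ms (1/7)
5. 529.101ms @ 5/7 + 105.82ms (1/7)
6. 634.921ms @ 6/7 + 105.82ms (1/7)
7. 740.741ms @ 1 + 277.778ms (3/8)
8. 1018.519ms @ 11/8 + 277.778ms (3/8)
9. 1296.296ms @ 7/4 + 185.185ms (1/4)
10. 1481.481ms @ 2 + 740.741ms (1)
11. 2222.222ms @ 3 + 185.185ms (1/4)
12. 2407.407ms @ 13/4 + 185.185ms (1/4)
13. 2592.593ms @ 7/2 + 370.37ms (1/2)
14. 2962.963ms @ 4 + 493.827ms (2/3)
15. 3456.79ms @ 14/3 + 493.827ms (2/3)
16. 3950.617ms @ 16/3 + 1049.383ms (17/12)
17. 5000.0ms @ 27/4 + 185.185ms (1/4)
18. 5185.185ms @ 7 + 185.185ms (1/4)
19. 5370.37ms @ 29/4 + 185.185ms (1/4)
20. 5555.556ms @ 15/2 + 370.37ms (1/2)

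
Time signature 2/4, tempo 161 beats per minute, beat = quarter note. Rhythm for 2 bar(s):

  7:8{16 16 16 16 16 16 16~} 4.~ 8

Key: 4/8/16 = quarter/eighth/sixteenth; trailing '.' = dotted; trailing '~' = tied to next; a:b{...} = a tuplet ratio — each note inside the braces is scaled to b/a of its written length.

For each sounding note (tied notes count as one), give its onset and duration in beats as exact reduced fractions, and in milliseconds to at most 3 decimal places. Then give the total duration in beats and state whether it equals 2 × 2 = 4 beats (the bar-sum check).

1) 0.0ms=0b +106.477ms=2/7b
2) 106.477ms=2/7b +106.477ms=2/7b
3) 212.955ms=4/7b +106.477ms=2/7b
4) 319.432ms=6/7b +106.477ms=2/7b
5) 425.909ms=8/7b +106.477ms=2/7b
6) 532.387ms=10/7b +106.477ms=2/7b
7) 638.864ms=12/7b +851.819ms=16/7b
Σ=4b of 4 (161bpm 2/4) — PASS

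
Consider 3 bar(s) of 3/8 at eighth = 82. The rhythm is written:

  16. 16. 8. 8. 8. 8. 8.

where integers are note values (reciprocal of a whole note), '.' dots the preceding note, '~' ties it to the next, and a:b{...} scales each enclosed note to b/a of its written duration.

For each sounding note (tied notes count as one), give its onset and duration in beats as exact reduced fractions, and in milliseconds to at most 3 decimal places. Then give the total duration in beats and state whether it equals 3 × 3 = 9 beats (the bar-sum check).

1) 0.0ms=0b +548.78ms=3/4b
2) 548.78ms=3/4b +548.78ms=3/4b
3) 1097.561ms=3/2b +1097.561ms=3/2b
4) 2195.122ms=3b +1097.561ms=3/2b
5) 3292.683ms=9/2b +1097.561ms=3/2b
6) 4390.244ms=6b +1097.561ms=3/2b
7) 5487.805ms=15/2b +1097.561ms=3/2b
Σ=9b of 9 (82bpm 3/8) — PASS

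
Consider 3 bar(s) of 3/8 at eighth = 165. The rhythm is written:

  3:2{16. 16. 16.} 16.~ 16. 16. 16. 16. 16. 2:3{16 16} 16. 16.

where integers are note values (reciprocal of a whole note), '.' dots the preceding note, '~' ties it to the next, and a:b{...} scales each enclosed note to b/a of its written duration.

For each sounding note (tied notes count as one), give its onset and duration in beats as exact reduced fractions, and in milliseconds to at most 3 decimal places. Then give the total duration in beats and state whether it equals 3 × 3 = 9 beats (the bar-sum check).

1) 0.0ms=0b +181.818ms=1/2b
2) 181.818ms=1/2b +181.818ms=1/2b
3) 363.636ms=1b +181.818ms=1/2b
4) 545.455ms=3/2b +545.455ms=3/2b
5) 1090.909ms=3b +272.727ms=3/4b
6) 1363.636ms=15/4b +272.727ms=3/4b
7) 1636.364ms=9/2b +272.727ms=3/4b
8) 1909.091ms=21/4b +272.727ms=3/4b
9) 2181.818ms=6b +272.727ms=3/4b
10) 2454.545ms=27/4b +272.727ms=3/4b
11) 2727.273ms=15/2b +272.727ms=3/4b
12) 3000.0ms=33/4b +272.727ms=3/4b
Σ=9b of 9 (165bpm 3/8) — PASS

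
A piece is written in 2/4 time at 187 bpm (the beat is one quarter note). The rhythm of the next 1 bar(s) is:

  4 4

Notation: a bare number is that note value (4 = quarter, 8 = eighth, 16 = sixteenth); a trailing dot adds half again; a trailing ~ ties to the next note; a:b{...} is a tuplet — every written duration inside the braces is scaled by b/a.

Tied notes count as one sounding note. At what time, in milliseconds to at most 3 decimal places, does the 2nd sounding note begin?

1. 0.0ms @ 0 + 320.856ms (1)
2. 320.856ms @ 1 + 320.856ms (1)

note 2 onset = 1b = 320.856ms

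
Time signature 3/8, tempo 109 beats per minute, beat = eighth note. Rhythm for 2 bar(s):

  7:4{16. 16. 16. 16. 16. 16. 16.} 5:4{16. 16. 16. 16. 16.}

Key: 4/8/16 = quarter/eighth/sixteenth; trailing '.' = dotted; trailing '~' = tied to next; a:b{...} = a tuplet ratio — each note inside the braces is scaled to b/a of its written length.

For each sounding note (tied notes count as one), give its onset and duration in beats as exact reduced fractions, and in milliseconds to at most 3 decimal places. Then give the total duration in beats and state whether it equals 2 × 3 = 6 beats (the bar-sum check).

1) 0.0ms=0b +235.911ms=3/7b
2) 235.911ms=3/7b +235.911ms=3/7b
3) 471.822ms=6/7b +235.911ms=3/7b
4) 707.733ms=9/7b +235.911ms=3/7b
5) 943.644ms=12/7b +235.911ms=3/7b
6) 1179.554ms=15/7b +235.911ms=3/7b
7) 1415.465ms=18/7b +235.911ms=3/7b
8) 1651.376ms=3b +330.275ms=3/5b
9) 1981.651ms=18/5b +330.275ms=3/5b
10) 2311.927ms=21/5b +330.275ms=3/5b
11) 2642.202ms=24/5b +330.275ms=3/5b
12) 2972.477ms=27/5b +330.275ms=3/5b
Σ=6b of 6 (109bpm 3/8) — PASS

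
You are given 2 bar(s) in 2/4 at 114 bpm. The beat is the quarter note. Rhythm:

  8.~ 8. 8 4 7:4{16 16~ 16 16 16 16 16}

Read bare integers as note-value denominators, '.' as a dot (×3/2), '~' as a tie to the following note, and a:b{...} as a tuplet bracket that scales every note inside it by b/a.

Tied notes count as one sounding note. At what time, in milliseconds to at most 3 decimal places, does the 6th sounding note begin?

note 6 onset = 24/7b = 1804.511ms

1. 0.0ms @ 0 + 789.474ms (3/2)
2. 789.474ms @ 3/2 + 263.158ms (1/2)
3. 1052.632ms @ 2 + 526.316ms (1)
4. 1578.947ms @ 3 + 75.188ms (1/7)
5. 1654.135ms @ 22/7 + 150.376ms (2/7)
6. 1804.511ms @ 24/7 + 75.188ms (1/7)
7. 1879.699ms @ 25/7 + 75.188ms (1/7)
8. 1954.887ms @ 26/7 + 75.188ms (1/7)
9. 2030.075ms @ 27/7 + 75.188ms (1/7)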